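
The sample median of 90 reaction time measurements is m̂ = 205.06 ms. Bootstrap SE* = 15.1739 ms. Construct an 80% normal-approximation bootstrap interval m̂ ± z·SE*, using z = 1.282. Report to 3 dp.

Margin = 1.282 × 15.1739 = 19.4529
Interval: 205.06 ± 19.4529

(185.607, 224.513)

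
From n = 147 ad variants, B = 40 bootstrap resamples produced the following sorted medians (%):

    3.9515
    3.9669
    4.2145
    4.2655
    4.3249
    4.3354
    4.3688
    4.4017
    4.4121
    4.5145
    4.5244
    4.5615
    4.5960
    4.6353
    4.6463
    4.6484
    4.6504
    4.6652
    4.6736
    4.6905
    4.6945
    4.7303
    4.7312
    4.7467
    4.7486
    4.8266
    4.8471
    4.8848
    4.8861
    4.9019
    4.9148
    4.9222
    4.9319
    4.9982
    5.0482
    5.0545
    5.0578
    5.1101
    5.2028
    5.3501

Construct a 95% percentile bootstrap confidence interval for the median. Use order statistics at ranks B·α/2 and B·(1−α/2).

α = 0.05; lower rank = 40 × 0.025 = 1; upper rank = 40 × 0.975 = 39.
The 1st smallest replicate is 3.9515; the 39th is 5.2028.

(3.9515, 5.2028)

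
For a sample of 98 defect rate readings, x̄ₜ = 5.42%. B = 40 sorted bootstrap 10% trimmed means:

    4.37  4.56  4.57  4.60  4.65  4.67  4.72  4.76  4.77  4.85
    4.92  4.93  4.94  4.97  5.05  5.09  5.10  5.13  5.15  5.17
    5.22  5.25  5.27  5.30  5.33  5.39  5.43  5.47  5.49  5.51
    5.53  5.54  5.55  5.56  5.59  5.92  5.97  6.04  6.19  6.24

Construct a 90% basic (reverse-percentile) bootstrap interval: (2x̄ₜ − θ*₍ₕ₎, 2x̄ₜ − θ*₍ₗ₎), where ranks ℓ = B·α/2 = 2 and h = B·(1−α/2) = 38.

Percentile endpoints at ranks 2 and 38: θ*₍2₎ = 4.56, θ*₍38₎ = 6.04.
Basic interval reflects these around x̄ₜ:
  lower = 2 × 5.42 − 6.04 = 4.80
  upper = 2 × 5.42 − 4.56 = 6.28

(4.80, 6.28)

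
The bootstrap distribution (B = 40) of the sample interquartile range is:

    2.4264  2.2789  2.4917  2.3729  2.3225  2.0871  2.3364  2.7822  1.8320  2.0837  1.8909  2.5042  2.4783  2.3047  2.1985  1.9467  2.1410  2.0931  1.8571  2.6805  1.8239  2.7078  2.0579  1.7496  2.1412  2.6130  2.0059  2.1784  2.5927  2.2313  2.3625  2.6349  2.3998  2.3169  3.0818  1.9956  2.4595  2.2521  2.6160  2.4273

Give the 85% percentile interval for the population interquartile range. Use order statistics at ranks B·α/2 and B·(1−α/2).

(1.8320, 2.6805)

Sorted replicates: 1.7496, 1.8239, 1.8320, 1.8571, 1.8909, 1.9467, 1.9956, 2.0059, 2.0579, 2.0837, 2.0871, 2.0931, 2.1410, 2.1412, 2.1784, 2.1985, 2.2313, 2.2521, 2.2789, 2.3047, 2.3169, 2.3225, 2.3364, 2.3625, 2.3729, 2.3998, 2.4264, 2.4273, 2.4595, 2.4783, 2.4917, 2.5042, 2.5927, 2.6130, 2.6160, 2.6349, 2.6805, 2.7078, 2.7822, 3.0818
α = 0.15; lower rank = 40 × 0.075 = 3; upper rank = 40 × 0.925 = 37.
The 3rd smallest replicate is 1.8320; the 37th is 2.6805.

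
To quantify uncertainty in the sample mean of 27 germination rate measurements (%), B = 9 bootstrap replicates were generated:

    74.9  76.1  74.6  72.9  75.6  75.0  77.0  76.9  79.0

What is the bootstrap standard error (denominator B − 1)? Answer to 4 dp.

Bootstrap SE is the standard deviation of the 9 replicate means.
Mean of replicates: (74.9 + 76.1 + 74.6 + 72.9 + 75.6 + 75.0 + 77.0 + 76.9 + 79.0) / 9 = 682.00000 / 9 = 75.77778
Sum of squared deviations: (−0.87778)² + (+0.32222)² + (−1.17778)² + (−2.87778)² + (−0.17778)² + (−0.77778)² + (+1.22222)² + (+1.12222)² + (+3.22222)² = 24.31556
Variance = 24.31556 / 8 = 3.03944
SE* = √3.03944

SE* = 1.7434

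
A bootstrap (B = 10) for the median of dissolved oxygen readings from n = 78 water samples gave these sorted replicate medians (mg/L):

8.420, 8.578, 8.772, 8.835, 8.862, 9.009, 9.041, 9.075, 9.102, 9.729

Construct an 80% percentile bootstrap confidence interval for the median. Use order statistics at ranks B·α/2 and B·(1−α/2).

α = 0.20; lower rank = 10 × 0.100 = 1; upper rank = 10 × 0.900 = 9.
The 1st smallest replicate is 8.420; the 9th is 9.102.

(8.420, 9.102)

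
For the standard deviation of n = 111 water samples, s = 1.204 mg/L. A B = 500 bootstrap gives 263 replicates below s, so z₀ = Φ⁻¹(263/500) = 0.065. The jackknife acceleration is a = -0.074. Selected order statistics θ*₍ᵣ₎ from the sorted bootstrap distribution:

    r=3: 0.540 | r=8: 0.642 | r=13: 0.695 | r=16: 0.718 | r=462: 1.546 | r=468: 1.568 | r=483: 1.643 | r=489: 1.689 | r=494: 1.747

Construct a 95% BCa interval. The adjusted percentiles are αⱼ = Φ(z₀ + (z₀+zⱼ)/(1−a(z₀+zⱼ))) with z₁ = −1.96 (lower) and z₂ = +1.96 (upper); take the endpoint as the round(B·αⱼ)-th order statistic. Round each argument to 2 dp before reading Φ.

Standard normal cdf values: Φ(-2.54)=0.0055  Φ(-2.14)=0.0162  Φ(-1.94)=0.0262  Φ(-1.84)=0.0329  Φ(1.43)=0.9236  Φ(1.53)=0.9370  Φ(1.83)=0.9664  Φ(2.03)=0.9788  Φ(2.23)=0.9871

(0.642, 1.643)

Lower: z₀ + z₁ = 0.065 + (-1.960) = -1.895; 1 − a(z₀+z₁) = 1 − (-0.074)(-1.895) = 0.8598; argument = 0.065 + (-1.895)/0.8598 = -2.1391 → -2.14.
α₁ = Φ(-2.14) = 0.0162; rank = round(500 × 0.0162) = 8; θ*₍8₎ = 0.642.
Upper: z₀ + z₂ = 2.025; 1 − a(z₀+z₂) = 1.1499; argument = 1.8261 → 1.83; α₂ = 0.9664; rank = 483; θ*₍483₎ = 1.643.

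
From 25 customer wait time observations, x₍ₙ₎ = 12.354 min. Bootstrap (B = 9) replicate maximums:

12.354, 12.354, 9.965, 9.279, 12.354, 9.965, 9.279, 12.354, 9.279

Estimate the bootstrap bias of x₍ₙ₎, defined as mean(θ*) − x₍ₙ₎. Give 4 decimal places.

mean(θ*) = (12.354 + 12.354 + 9.965 + 9.279 + 12.354 + 9.965 + 9.279 + 12.354 + 9.279) / 9 = 10.79811
bias = 10.79811 − 12.354

bias = −1.5559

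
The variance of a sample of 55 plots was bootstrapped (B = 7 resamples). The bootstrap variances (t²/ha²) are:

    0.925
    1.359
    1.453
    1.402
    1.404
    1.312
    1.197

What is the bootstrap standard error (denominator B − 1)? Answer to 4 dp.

Bootstrap SE is the standard deviation of the 7 replicate variances.
Mean of replicates: (0.925 + 1.359 + 1.453 + 1.402 + 1.404 + 1.312 + 1.197) / 7 = 9.05200 / 7 = 1.29314
Sum of squared deviations: (−0.36814)² + (+0.06586)² + (+0.15986)² + (+0.10886)² + (+0.11086)² + (+0.01886)² + (−0.09614)² = 0.19916
Variance = 0.19916 / 6 = 0.03319
SE* = √0.03319

SE* = 0.1822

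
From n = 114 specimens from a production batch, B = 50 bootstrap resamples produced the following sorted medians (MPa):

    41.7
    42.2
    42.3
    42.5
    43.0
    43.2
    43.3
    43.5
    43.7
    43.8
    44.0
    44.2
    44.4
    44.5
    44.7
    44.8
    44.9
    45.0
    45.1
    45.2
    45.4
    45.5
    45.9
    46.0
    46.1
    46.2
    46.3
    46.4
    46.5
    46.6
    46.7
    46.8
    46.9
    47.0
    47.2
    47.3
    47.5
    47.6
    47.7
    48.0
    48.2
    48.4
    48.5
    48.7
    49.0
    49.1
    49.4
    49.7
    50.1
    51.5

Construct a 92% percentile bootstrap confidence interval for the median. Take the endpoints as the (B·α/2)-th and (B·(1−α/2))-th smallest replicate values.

α = 0.08; lower rank = 50 × 0.040 = 2; upper rank = 50 × 0.960 = 48.
The 2nd smallest replicate is 42.2; the 48th is 49.7.

(42.2, 49.7)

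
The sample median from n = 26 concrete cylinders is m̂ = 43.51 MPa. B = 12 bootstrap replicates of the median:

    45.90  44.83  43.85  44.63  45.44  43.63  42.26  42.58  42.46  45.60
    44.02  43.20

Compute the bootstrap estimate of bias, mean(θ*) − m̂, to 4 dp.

mean(θ*) = (45.90 + 44.83 + 43.85 + 44.63 + 45.44 + 43.63 + 42.26 + 42.58 + 42.46 + 45.60 + 44.02 + 43.20) / 12 = 44.03333
bias = 44.03333 − 43.51

bias = +0.5233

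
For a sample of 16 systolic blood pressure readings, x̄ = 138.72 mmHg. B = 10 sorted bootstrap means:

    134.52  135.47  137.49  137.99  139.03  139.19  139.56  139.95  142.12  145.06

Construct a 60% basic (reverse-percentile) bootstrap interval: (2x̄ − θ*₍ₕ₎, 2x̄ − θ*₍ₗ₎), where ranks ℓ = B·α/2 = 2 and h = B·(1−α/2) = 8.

(137.49, 141.97)

Percentile endpoints at ranks 2 and 8: θ*₍2₎ = 135.47, θ*₍8₎ = 139.95.
Basic interval reflects these around x̄:
  lower = 2 × 138.72 − 139.95 = 137.49
  upper = 2 × 138.72 − 135.47 = 141.97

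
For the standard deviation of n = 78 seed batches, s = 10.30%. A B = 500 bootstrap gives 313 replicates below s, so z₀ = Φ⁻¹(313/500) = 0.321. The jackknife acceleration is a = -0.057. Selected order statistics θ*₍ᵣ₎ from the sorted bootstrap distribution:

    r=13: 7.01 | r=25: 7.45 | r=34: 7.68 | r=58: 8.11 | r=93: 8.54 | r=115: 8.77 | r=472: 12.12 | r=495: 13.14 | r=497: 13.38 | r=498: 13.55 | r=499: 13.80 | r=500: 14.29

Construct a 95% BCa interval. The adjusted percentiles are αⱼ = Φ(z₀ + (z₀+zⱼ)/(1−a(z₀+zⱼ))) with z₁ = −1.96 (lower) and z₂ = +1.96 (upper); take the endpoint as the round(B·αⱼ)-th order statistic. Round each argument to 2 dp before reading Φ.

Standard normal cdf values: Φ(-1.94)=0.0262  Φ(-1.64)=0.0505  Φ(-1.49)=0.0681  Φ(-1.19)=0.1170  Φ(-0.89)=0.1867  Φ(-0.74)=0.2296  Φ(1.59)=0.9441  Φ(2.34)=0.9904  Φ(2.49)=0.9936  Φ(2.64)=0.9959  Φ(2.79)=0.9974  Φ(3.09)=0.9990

(7.68, 13.14)

Lower: z₀ + z₁ = 0.321 + (-1.960) = -1.639; 1 − a(z₀+z₁) = 1 − (-0.057)(-1.639) = 0.9066; argument = 0.321 + (-1.639)/0.9066 = -1.4869 → -1.49.
α₁ = Φ(-1.49) = 0.0681; rank = round(500 × 0.0681) = 34; θ*₍34₎ = 7.68.
Upper: z₀ + z₂ = 2.281; 1 − a(z₀+z₂) = 1.1300; argument = 2.3396 → 2.34; α₂ = 0.9904; rank = 495; θ*₍495₎ = 13.14.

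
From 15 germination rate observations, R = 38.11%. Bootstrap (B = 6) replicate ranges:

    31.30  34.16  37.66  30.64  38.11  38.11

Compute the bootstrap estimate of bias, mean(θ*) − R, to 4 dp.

bias = −3.1133

mean(θ*) = (31.30 + 34.16 + 37.66 + 30.64 + 38.11 + 38.11) / 6 = 34.99667
bias = 34.99667 − 38.11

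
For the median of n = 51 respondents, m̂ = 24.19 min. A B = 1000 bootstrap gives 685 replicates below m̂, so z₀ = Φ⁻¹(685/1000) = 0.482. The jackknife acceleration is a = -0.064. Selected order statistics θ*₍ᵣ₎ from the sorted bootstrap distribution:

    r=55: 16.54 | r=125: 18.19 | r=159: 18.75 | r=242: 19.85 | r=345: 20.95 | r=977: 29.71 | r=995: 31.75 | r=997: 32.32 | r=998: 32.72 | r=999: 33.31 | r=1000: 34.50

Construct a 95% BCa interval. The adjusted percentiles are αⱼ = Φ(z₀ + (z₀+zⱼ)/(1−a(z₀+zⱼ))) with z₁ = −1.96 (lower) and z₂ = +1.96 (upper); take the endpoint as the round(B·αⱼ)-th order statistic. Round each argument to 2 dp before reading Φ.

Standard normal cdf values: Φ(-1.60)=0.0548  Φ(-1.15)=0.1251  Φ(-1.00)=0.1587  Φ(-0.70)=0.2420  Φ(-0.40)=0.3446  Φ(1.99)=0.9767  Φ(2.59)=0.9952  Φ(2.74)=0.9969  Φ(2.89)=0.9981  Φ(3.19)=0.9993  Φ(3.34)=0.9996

Lower: z₀ + z₁ = 0.482 + (-1.960) = -1.478; 1 − a(z₀+z₁) = 1 − (-0.064)(-1.478) = 0.9054; argument = 0.482 + (-1.478)/0.9054 = -1.1504 → -1.15.
α₁ = Φ(-1.15) = 0.1251; rank = round(1000 × 0.1251) = 125; θ*₍125₎ = 18.19.
Upper: z₀ + z₂ = 2.442; 1 − a(z₀+z₂) = 1.1563; argument = 2.5939 → 2.59; α₂ = 0.9952; rank = 995; θ*₍995₎ = 31.75.

(18.19, 31.75)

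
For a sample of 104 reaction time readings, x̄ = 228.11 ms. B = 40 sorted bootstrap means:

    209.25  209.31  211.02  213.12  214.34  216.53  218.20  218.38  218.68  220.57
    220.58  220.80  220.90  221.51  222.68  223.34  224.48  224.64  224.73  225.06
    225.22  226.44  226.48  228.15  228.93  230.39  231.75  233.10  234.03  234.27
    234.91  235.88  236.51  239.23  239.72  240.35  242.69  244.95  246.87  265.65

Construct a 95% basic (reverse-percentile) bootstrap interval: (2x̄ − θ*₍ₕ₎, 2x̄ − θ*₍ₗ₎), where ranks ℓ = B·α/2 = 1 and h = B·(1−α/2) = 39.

(209.35, 246.97)

Percentile endpoints at ranks 1 and 39: θ*₍1₎ = 209.25, θ*₍39₎ = 246.87.
Basic interval reflects these around x̄:
  lower = 2 × 228.11 − 246.87 = 209.35
  upper = 2 × 228.11 − 209.25 = 246.97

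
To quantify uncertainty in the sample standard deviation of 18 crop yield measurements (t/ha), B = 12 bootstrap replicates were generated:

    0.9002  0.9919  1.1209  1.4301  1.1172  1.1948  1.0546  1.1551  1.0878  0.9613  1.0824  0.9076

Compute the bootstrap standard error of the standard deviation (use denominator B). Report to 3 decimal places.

Bootstrap SE is the standard deviation of the 12 replicate standard deviations.
Mean of replicates: (0.9002 + 0.9919 + 1.1209 + 1.4301 + 1.1172 + 1.1948 + 1.0546 + 1.1551 + 1.0878 + 0.9613 + 1.0824 + 0.9076) / 12 = 13.00390 / 12 = 1.08366
Sum of squared deviations: (−0.18346)² + (−0.09176)² + (+0.03724)² + (+0.34644)² + (+0.03354)² + (+0.11114)² + (−0.02906)² + (+0.07144)² + (+0.00414)² + (−0.12236)² + (−0.00126)² + (−0.17606)² = 0.22890
Variance = 0.22890 / 12 = 0.01907
SE* = √0.01907

SE* = 0.138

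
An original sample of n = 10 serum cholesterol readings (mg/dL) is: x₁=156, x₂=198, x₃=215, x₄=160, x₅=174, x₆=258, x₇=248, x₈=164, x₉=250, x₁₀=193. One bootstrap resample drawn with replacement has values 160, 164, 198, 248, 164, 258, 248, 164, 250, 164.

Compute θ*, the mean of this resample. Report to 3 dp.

Mean = (160 + 164 + 198 + 248 + 164 + 258 + 248 + 164 + 250 + 164) / 10 = 2018.0 / 10 = 201.800

θ* = 201.800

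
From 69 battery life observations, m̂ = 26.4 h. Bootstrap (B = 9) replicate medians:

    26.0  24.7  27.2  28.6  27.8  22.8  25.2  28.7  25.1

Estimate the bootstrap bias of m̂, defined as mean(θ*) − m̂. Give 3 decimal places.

mean(θ*) = (26.0 + 24.7 + 27.2 + 28.6 + 27.8 + 22.8 + 25.2 + 28.7 + 25.1) / 9 = 26.2333
bias = 26.2333 − 26.4

bias = −0.167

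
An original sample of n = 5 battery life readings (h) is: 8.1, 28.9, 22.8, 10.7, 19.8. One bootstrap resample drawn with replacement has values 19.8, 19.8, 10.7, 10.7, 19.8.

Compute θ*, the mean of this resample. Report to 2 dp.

θ* = 16.16

Mean = (19.8 + 19.8 + 10.7 + 10.7 + 19.8) / 5 = 80.80 / 5 = 16.16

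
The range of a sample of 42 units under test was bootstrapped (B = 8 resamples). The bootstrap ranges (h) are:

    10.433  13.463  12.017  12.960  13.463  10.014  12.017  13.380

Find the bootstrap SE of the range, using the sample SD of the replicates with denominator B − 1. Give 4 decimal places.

SE* = 1.3693

Bootstrap SE is the standard deviation of the 8 replicate ranges.
Mean of replicates: (10.433 + 13.463 + 12.017 + 12.960 + 13.463 + 10.014 + 12.017 + 13.380) / 8 = 97.74700 / 8 = 12.21837
Sum of squared deviations: (−1.78538)² + (+1.24462)² + (−0.20138)² + (+0.74163)² + (+1.24462)² + (−2.20438)² + (−0.20138)² + (+1.16163)² = 13.12550
Variance = 13.12550 / 7 = 1.87507
SE* = √1.87507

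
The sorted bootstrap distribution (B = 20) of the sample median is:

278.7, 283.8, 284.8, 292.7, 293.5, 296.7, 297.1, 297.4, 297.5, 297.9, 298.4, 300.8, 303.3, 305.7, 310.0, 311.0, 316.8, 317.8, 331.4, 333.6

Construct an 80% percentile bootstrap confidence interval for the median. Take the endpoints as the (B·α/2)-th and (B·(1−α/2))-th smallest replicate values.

(283.8, 317.8)

α = 0.20; lower rank = 20 × 0.100 = 2; upper rank = 20 × 0.900 = 18.
The 2nd smallest replicate is 283.8; the 18th is 317.8.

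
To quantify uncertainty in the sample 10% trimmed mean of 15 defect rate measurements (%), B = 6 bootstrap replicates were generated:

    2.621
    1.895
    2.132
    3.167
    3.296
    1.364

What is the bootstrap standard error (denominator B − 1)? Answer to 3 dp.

Bootstrap SE is the standard deviation of the 6 replicate 10% trimmed means.
Mean of replicates: (2.621 + 1.895 + 2.132 + 3.167 + 3.296 + 1.364) / 6 = 14.4750 / 6 = 2.4125
Sum of squared deviations: (+0.2085)² + (−0.5175)² + (−0.2805)² + (+0.7545)² + (+0.8835)² + (−1.0485)² = 2.8392
Variance = 2.8392 / 5 = 0.5678
SE* = √0.5678

SE* = 0.754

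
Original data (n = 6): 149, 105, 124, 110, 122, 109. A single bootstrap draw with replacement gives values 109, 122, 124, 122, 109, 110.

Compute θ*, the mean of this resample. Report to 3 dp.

θ* = 116.000

Mean = (109 + 122 + 124 + 122 + 109 + 110) / 6 = 696.0 / 6 = 116.000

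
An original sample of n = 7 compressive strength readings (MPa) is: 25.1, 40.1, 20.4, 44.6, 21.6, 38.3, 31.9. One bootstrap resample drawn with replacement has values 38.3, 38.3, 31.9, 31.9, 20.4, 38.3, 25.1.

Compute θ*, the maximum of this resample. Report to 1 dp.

θ* = 38.3

Maximum = 38.3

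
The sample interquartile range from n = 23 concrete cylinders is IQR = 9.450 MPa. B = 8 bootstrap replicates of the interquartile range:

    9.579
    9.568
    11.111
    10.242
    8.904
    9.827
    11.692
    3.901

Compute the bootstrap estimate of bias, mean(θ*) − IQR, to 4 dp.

bias = −0.0970

mean(θ*) = (9.579 + 9.568 + 11.111 + 10.242 + 8.904 + 9.827 + 11.692 + 3.901) / 8 = 9.35300
bias = 9.35300 − 9.450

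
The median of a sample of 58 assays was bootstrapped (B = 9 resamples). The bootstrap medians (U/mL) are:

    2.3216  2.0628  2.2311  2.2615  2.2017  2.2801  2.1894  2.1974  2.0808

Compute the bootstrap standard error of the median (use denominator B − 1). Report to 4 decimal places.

SE* = 0.0859

Bootstrap SE is the standard deviation of the 9 replicate medians.
Mean of replicates: (2.3216 + 2.0628 + 2.2311 + 2.2615 + 2.2017 + 2.2801 + 2.1894 + 2.1974 + 2.0808) / 9 = 19.82640 / 9 = 2.20293
Sum of squared deviations: (+0.11867)² + (−0.14013)² + (+0.02817)² + (+0.05857)² + (−0.00123)² + (+0.07717)² + (−0.01353)² + (−0.00553)² + (−0.12213)² = 0.05903
Variance = 0.05903 / 8 = 0.00738
SE* = √0.00738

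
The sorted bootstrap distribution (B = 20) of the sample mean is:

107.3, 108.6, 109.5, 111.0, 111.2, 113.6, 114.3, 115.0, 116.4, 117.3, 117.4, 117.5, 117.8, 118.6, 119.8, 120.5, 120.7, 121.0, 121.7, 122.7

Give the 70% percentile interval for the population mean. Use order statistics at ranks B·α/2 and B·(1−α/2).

α = 0.30; lower rank = 20 × 0.150 = 3; upper rank = 20 × 0.850 = 17.
The 3rd smallest replicate is 109.5; the 17th is 120.7.

(109.5, 120.7)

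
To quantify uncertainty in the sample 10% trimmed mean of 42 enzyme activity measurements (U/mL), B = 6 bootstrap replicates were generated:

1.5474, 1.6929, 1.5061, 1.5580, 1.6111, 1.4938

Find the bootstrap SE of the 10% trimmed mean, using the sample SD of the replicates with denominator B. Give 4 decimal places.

Bootstrap SE is the standard deviation of the 6 replicate 10% trimmed means.
Mean of replicates: (1.5474 + 1.6929 + 1.5061 + 1.5580 + 1.6111 + 1.4938) / 6 = 9.40930 / 6 = 1.56822
Sum of squared deviations: (−0.02082)² + (+0.12468)² + (−0.06212)² + (−0.01022)² + (+0.04288)² + (−0.07442)² = 0.02732
Variance = 0.02732 / 6 = 0.00455
SE* = √0.00455

SE* = 0.0675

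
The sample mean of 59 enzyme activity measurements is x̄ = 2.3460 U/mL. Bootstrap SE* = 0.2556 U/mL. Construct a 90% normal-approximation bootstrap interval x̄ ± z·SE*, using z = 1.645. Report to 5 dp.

Margin = 1.645 × 0.2556 = 0.420462
Interval: 2.3460 ± 0.420462

(1.92554, 2.76646)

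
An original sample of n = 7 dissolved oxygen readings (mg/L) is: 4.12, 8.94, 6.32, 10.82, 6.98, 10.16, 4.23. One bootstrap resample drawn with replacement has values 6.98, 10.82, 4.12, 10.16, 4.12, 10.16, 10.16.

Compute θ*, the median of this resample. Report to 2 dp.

θ* = 10.16

Sorted: 4.12, 4.12, 6.98, 10.16, 10.16, 10.16, 10.82
Median = middle value = 10.16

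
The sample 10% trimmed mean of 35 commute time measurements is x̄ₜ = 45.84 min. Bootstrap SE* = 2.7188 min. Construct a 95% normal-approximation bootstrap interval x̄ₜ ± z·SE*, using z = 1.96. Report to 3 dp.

Margin = 1.96 × 2.7188 = 5.3288
Interval: 45.84 ± 5.3288

(40.511, 51.169)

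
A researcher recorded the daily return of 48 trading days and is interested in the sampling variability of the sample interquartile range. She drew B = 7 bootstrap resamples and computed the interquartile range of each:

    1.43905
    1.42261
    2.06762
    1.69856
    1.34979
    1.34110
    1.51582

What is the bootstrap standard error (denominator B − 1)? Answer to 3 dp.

Bootstrap SE is the standard deviation of the 7 replicate interquartile ranges.
Mean of replicates: (1.43905 + 1.42261 + 2.06762 + 1.69856 + 1.34979 + 1.34110 + 1.51582) / 7 = 10.834550 / 7 = 1.547793
Sum of squared deviations: (−0.108743)² + (−0.125183)² + (+0.519827)² + (+0.150767)² + (−0.198003)² + (−0.206693)² + (−0.031973)² = 0.403396
Variance = 0.403396 / 6 = 0.067233
SE* = √0.067233

SE* = 0.259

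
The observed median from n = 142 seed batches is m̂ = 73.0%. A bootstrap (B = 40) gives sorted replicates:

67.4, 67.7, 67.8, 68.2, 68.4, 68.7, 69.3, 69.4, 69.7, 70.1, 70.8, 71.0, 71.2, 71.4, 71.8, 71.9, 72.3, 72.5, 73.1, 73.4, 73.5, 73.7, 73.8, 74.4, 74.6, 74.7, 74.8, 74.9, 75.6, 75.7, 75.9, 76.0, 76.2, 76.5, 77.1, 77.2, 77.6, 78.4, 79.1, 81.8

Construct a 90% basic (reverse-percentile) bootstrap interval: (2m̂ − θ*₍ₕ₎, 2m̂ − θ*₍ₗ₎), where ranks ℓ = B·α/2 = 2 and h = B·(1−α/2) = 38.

(67.6, 78.3)

Percentile endpoints at ranks 2 and 38: θ*₍2₎ = 67.7, θ*₍38₎ = 78.4.
Basic interval reflects these around m̂:
  lower = 2 × 73.0 − 78.4 = 67.6
  upper = 2 × 73.0 − 67.7 = 78.3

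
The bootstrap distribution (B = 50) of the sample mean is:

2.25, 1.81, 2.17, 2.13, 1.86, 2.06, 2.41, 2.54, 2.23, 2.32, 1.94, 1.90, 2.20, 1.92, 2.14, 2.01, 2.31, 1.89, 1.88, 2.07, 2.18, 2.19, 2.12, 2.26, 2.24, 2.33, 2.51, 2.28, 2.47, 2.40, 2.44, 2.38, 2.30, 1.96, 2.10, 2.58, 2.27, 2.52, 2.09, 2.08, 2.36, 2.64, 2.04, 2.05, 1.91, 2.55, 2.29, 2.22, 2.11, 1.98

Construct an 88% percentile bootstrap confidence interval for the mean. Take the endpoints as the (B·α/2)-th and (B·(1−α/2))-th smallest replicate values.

(1.88, 2.54)

Sorted replicates: 1.81, 1.86, 1.88, 1.89, 1.90, 1.91, 1.92, 1.94, 1.96, 1.98, 2.01, 2.04, 2.05, 2.06, 2.07, 2.08, 2.09, 2.10, 2.11, 2.12, 2.13, 2.14, 2.17, 2.18, 2.19, 2.20, 2.22, 2.23, 2.24, 2.25, 2.26, 2.27, 2.28, 2.29, 2.30, 2.31, 2.32, 2.33, 2.36, 2.38, 2.40, 2.41, 2.44, 2.47, 2.51, 2.52, 2.54, 2.55, 2.58, 2.64
α = 0.12; lower rank = 50 × 0.060 = 3; upper rank = 50 × 0.940 = 47.
The 3rd smallest replicate is 1.88; the 47th is 2.54.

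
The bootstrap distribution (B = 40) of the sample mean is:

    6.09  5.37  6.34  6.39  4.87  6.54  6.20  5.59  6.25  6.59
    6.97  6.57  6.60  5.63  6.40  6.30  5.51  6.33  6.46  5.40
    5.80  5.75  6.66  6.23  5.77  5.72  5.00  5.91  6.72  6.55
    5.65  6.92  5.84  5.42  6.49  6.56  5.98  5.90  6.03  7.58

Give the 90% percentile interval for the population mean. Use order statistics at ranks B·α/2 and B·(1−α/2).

Sorted replicates: 4.87, 5.00, 5.37, 5.40, 5.42, 5.51, 5.59, 5.63, 5.65, 5.72, 5.75, 5.77, 5.80, 5.84, 5.90, 5.91, 5.98, 6.03, 6.09, 6.20, 6.23, 6.25, 6.30, 6.33, 6.34, 6.39, 6.40, 6.46, 6.49, 6.54, 6.55, 6.56, 6.57, 6.59, 6.60, 6.66, 6.72, 6.92, 6.97, 7.58
α = 0.10; lower rank = 40 × 0.050 = 2; upper rank = 40 × 0.950 = 38.
The 2nd smallest replicate is 5.00; the 38th is 6.92.

(5.00, 6.92)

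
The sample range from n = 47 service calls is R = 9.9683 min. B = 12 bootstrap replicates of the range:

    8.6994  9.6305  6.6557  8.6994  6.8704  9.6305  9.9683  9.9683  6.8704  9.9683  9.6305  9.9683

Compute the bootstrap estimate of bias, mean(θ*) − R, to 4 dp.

bias = −1.0883

mean(θ*) = (8.6994 + 9.6305 + 6.6557 + 8.6994 + 6.8704 + 9.6305 + 9.9683 + 9.9683 + 6.8704 + 9.9683 + 9.6305 + 9.9683) / 12 = 8.88000
bias = 8.88000 − 9.9683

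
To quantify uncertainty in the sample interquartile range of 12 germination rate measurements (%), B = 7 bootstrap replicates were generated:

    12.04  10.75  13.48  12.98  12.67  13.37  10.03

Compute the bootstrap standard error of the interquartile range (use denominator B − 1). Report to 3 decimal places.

SE* = 1.334

Bootstrap SE is the standard deviation of the 7 replicate interquartile ranges.
Mean of replicates: (12.04 + 10.75 + 13.48 + 12.98 + 12.67 + 13.37 + 10.03) / 7 = 85.3200 / 7 = 12.1886
Sum of squared deviations: (−0.1486)² + (−1.4386)² + (+1.2914)² + (+0.7914)² + (+0.4814)² + (+1.1814)² + (−2.1586)² = 10.6727
Variance = 10.6727 / 6 = 1.7788
SE* = √1.7788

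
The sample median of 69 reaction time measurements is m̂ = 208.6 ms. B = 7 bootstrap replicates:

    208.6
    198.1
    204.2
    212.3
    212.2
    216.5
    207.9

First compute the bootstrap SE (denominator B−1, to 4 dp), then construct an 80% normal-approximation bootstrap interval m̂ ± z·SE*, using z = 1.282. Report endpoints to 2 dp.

Mean of replicates = 208.5429; sum of squared deviations = 219.1371; SE* = √(219.1371/6) = 6.0434
Margin = 1.282 × 6.0434 = 7.748
Interval: 208.6 ± 7.748

(200.85, 216.35)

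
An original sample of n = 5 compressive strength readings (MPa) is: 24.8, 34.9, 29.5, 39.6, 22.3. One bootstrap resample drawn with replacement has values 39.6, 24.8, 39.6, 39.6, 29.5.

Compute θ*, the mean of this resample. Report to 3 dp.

θ* = 34.620

Mean = (39.6 + 24.8 + 39.6 + 39.6 + 29.5) / 5 = 173.10 / 5 = 34.620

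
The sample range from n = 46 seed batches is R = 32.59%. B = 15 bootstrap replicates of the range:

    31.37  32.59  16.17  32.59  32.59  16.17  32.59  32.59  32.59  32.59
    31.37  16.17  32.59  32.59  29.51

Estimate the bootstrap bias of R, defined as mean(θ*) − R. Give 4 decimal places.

mean(θ*) = (31.37 + 32.59 + 16.17 + 32.59 + 32.59 + 16.17 + 32.59 + 32.59 + 32.59 + 32.59 + 31.37 + 16.17 + 32.59 + 32.59 + 29.51) / 15 = 28.93800
bias = 28.93800 − 32.59

bias = −3.6520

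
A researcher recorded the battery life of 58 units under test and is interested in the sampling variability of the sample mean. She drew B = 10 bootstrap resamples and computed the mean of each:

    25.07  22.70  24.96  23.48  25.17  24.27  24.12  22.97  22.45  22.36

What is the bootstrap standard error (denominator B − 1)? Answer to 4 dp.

SE* = 1.1073

Bootstrap SE is the standard deviation of the 10 replicate means.
Mean of replicates: (25.07 + 22.70 + 24.96 + 23.48 + 25.17 + 24.27 + 24.12 + 22.97 + 22.45 + 22.36) / 10 = 237.55000 / 10 = 23.75500
Sum of squared deviations: (+1.31500)² + (−1.05500)² + (+1.20500)² + (−0.27500)² + (+1.41500)² + (+0.51500)² + (+0.36500)² + (−0.78500)² + (−1.30500)² + (−1.39500)² = 11.03585
Variance = 11.03585 / 9 = 1.22621
SE* = √1.22621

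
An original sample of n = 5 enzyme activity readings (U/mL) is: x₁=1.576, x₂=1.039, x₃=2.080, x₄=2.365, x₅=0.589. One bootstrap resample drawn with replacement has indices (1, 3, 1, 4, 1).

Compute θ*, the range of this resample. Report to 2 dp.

Resample values: 1.576, 2.080, 1.576, 2.365, 1.576.
Range = 2.365 − 1.576 = 0.79

θ* = 0.79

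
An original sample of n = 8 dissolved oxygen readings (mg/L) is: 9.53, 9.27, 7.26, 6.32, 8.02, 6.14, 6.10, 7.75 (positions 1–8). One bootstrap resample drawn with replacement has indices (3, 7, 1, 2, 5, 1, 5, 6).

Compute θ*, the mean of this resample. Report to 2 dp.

θ* = 7.98

Resample values: 7.26, 6.10, 9.53, 9.27, 8.02, 9.53, 8.02, 6.14.
Mean = (7.26 + 6.10 + 9.53 + 9.27 + 8.02 + 9.53 + 8.02 + 6.14) / 8 = 63.870 / 8 = 7.98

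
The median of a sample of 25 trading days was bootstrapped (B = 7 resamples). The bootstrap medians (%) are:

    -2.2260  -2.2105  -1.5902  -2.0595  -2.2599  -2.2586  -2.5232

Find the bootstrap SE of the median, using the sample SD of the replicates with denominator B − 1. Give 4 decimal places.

Bootstrap SE is the standard deviation of the 7 replicate medians.
Mean of replicates: ((-2.2260) + (-2.2105) + (-1.5902) + (-2.0595) + (-2.2599) + (-2.2586) + (-2.5232)) / 7 = -15.12790 / 7 = -2.16113
Sum of squared deviations: (−0.06487)² + (−0.04937)² + (+0.57093)² + (+0.10163)² + (−0.09877)² + (−0.09747)² + (−0.36207)² = 0.49329
Variance = 0.49329 / 6 = 0.08221
SE* = √0.08221

SE* = 0.2867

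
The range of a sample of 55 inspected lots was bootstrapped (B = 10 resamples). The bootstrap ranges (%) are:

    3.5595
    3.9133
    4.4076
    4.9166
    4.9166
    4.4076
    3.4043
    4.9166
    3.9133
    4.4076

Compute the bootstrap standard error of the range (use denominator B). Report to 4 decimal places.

Bootstrap SE is the standard deviation of the 10 replicate ranges.
Mean of replicates: (3.5595 + 3.9133 + 4.4076 + 4.9166 + 4.9166 + 4.4076 + 3.4043 + 4.9166 + 3.9133 + 4.4076) / 10 = 42.76300 / 10 = 4.27630
Sum of squared deviations: (−0.71680)² + (−0.36300)² + (+0.13130)² + (+0.64030)² + (+0.64030)² + (+0.13130)² + (−0.87200)² + (+0.64030)² + (−0.36300)² + (+0.13130)² = 2.81940
Variance = 2.81940 / 10 = 0.28194
SE* = √0.28194

SE* = 0.5310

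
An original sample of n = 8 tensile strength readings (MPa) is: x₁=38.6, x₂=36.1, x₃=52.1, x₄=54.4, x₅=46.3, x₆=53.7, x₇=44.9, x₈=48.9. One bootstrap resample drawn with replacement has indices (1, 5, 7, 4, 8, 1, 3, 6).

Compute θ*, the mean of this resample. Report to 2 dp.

Resample values: 38.6, 46.3, 44.9, 54.4, 48.9, 38.6, 52.1, 53.7.
Mean = (38.6 + 46.3 + 44.9 + 54.4 + 48.9 + 38.6 + 52.1 + 53.7) / 8 = 377.50 / 8 = 47.19

θ* = 47.19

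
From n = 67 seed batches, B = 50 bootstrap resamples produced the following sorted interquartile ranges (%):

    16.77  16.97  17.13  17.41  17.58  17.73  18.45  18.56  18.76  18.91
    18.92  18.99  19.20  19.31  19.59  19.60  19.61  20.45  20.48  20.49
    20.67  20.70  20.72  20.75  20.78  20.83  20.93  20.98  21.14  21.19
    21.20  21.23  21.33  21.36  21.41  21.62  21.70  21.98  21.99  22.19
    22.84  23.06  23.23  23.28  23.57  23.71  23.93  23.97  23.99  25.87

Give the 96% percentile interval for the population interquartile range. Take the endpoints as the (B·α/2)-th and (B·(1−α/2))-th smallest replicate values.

(16.77, 23.99)

α = 0.04; lower rank = 50 × 0.020 = 1; upper rank = 50 × 0.980 = 49.
The 1st smallest replicate is 16.77; the 49th is 23.99.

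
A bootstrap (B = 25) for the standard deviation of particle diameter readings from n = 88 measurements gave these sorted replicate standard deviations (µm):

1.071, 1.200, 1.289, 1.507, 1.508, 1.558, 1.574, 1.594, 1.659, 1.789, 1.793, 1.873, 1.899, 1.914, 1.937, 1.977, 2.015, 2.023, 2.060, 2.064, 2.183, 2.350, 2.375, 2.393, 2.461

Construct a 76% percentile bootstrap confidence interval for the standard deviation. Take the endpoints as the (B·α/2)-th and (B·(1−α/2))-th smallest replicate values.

(1.289, 2.350)

α = 0.24; lower rank = 25 × 0.120 = 3; upper rank = 25 × 0.880 = 22.
The 3rd smallest replicate is 1.289; the 22nd is 2.350.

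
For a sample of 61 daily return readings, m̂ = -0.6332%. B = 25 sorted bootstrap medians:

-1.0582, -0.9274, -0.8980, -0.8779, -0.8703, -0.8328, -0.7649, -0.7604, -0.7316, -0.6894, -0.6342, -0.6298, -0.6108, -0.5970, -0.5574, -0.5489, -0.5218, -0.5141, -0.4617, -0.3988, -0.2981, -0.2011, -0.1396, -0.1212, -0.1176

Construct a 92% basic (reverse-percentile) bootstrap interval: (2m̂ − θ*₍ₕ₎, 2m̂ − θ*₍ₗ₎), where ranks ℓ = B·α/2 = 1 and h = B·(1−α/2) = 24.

Percentile endpoints at ranks 1 and 24: θ*₍1₎ = -1.0582, θ*₍24₎ = -0.1212.
Basic interval reflects these around m̂:
  lower = 2 × -0.6332 − -0.1212 = -1.1452
  upper = 2 × -0.6332 − -1.0582 = -0.2082

(-1.1452, -0.2082)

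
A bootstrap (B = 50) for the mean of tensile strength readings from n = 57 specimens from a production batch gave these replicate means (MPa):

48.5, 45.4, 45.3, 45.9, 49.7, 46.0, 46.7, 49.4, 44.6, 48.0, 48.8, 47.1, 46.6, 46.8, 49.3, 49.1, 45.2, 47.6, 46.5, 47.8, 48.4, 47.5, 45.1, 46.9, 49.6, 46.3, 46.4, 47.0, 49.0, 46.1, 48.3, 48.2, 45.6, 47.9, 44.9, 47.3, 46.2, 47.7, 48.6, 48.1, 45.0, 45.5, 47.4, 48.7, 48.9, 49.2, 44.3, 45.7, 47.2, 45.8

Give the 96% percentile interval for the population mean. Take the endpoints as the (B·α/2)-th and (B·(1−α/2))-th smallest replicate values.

Sorted replicates: 44.3, 44.6, 44.9, 45.0, 45.1, 45.2, 45.3, 45.4, 45.5, 45.6, 45.7, 45.8, 45.9, 46.0, 46.1, 46.2, 46.3, 46.4, 46.5, 46.6, 46.7, 46.8, 46.9, 47.0, 47.1, 47.2, 47.3, 47.4, 47.5, 47.6, 47.7, 47.8, 47.9, 48.0, 48.1, 48.2, 48.3, 48.4, 48.5, 48.6, 48.7, 48.8, 48.9, 49.0, 49.1, 49.2, 49.3, 49.4, 49.6, 49.7
α = 0.04; lower rank = 50 × 0.020 = 1; upper rank = 50 × 0.980 = 49.
The 1st smallest replicate is 44.3; the 49th is 49.6.

(44.3, 49.6)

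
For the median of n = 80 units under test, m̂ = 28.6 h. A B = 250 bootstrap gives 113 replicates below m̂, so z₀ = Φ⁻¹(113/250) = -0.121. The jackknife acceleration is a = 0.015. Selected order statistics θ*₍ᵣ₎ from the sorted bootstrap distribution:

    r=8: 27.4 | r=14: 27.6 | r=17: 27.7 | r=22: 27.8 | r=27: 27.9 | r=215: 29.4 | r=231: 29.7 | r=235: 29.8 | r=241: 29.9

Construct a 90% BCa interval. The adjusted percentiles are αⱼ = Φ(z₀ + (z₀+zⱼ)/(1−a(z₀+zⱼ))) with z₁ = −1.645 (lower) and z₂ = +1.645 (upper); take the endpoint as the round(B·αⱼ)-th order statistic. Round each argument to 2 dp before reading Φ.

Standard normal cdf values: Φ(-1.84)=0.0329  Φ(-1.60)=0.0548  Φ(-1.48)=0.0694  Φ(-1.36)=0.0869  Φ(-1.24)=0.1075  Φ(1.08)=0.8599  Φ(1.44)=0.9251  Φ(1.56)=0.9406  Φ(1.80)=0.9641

(27.4, 29.7)

Lower: z₀ + z₁ = -0.121 + (-1.645) = -1.766; 1 − a(z₀+z₁) = 1 − (0.015)(-1.766) = 1.0265; argument = -0.121 + (-1.766)/1.0265 = -1.8414 → -1.84.
α₁ = Φ(-1.84) = 0.0329; rank = round(250 × 0.0329) = 8; θ*₍8₎ = 27.4.
Upper: z₀ + z₂ = 1.524; 1 − a(z₀+z₂) = 0.9771; argument = 1.4387 → 1.44; α₂ = 0.9251; rank = 231; θ*₍231₎ = 29.7.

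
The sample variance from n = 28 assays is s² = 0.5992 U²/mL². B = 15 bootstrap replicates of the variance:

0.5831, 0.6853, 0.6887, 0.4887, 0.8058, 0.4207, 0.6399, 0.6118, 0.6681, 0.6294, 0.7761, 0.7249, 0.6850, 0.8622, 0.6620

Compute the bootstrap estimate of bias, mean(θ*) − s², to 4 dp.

mean(θ*) = (0.5831 + 0.6853 + 0.6887 + 0.4887 + 0.8058 + 0.4207 + 0.6399 + 0.6118 + 0.6681 + 0.6294 + 0.7761 + 0.7249 + 0.6850 + 0.8622 + 0.6620) / 15 = 0.66211
bias = 0.66211 − 0.5992

bias = +0.0629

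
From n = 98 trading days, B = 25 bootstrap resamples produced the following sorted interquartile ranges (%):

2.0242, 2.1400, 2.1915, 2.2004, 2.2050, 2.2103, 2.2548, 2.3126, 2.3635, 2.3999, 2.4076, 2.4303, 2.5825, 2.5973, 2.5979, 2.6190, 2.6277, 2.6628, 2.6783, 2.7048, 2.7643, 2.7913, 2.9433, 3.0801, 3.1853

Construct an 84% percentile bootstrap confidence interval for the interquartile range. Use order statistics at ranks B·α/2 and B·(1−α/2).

(2.1400, 2.9433)

α = 0.16; lower rank = 25 × 0.080 = 2; upper rank = 25 × 0.920 = 23.
The 2nd smallest replicate is 2.1400; the 23rd is 2.9433.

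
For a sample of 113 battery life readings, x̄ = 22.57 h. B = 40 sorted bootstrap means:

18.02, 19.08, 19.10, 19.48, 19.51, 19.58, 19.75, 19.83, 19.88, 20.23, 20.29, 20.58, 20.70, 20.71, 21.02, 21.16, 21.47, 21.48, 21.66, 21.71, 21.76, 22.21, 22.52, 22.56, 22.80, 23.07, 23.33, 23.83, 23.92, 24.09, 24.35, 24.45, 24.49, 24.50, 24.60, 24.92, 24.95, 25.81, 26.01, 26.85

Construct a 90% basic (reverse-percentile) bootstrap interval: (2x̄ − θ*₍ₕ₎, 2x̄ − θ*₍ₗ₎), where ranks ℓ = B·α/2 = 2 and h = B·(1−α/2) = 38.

Percentile endpoints at ranks 2 and 38: θ*₍2₎ = 19.08, θ*₍38₎ = 25.81.
Basic interval reflects these around x̄:
  lower = 2 × 22.57 − 25.81 = 19.33
  upper = 2 × 22.57 − 19.08 = 26.06

(19.33, 26.06)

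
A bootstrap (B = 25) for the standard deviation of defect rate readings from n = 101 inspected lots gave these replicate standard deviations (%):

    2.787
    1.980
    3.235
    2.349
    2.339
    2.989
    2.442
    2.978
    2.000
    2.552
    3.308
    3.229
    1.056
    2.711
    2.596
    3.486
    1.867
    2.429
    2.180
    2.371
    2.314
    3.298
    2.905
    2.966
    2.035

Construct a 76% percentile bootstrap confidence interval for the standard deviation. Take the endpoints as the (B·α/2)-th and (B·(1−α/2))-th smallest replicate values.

Sorted replicates: 1.056, 1.867, 1.980, 2.000, 2.035, 2.180, 2.314, 2.339, 2.349, 2.371, 2.429, 2.442, 2.552, 2.596, 2.711, 2.787, 2.905, 2.966, 2.978, 2.989, 3.229, 3.235, 3.298, 3.308, 3.486
α = 0.24; lower rank = 25 × 0.120 = 3; upper rank = 25 × 0.880 = 22.
The 3rd smallest replicate is 1.980; the 22nd is 3.235.

(1.980, 3.235)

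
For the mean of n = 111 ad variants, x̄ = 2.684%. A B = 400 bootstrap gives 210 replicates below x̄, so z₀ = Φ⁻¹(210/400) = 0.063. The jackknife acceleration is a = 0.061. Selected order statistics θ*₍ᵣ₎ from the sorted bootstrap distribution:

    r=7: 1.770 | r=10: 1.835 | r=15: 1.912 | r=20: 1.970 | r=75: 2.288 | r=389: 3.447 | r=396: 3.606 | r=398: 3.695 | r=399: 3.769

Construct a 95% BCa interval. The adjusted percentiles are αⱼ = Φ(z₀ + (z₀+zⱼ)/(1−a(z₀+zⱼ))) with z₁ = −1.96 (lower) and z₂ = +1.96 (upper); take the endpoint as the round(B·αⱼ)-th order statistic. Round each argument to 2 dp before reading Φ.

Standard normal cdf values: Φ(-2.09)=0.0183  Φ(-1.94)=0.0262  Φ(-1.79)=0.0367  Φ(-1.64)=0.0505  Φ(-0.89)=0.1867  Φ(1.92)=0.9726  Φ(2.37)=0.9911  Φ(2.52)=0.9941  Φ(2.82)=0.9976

Lower: z₀ + z₁ = 0.063 + (-1.960) = -1.897; 1 − a(z₀+z₁) = 1 − (0.061)(-1.897) = 1.1157; argument = 0.063 + (-1.897)/1.1157 = -1.6373 → -1.64.
α₁ = Φ(-1.64) = 0.0505; rank = round(400 × 0.0505) = 20; θ*₍20₎ = 1.970.
Upper: z₀ + z₂ = 2.023; 1 − a(z₀+z₂) = 0.8766; argument = 2.3708 → 2.37; α₂ = 0.9911; rank = 396; θ*₍396₎ = 3.606.

(1.970, 3.606)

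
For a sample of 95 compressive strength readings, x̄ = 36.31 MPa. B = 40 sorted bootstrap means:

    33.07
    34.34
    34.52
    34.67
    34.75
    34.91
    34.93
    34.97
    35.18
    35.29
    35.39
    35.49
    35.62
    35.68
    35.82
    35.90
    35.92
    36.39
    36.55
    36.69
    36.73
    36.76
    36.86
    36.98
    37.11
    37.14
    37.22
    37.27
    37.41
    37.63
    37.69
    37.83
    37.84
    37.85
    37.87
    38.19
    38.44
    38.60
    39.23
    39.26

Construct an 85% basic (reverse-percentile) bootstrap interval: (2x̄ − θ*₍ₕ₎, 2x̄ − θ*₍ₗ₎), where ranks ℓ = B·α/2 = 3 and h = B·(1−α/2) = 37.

(34.18, 38.10)

Percentile endpoints at ranks 3 and 37: θ*₍3₎ = 34.52, θ*₍37₎ = 38.44.
Basic interval reflects these around x̄:
  lower = 2 × 36.31 − 38.44 = 34.18
  upper = 2 × 36.31 − 34.52 = 38.10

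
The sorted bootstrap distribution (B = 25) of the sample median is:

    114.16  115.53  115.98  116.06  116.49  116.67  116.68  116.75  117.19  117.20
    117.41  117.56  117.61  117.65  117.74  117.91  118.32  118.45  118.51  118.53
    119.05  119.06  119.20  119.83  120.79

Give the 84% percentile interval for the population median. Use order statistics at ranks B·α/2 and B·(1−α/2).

α = 0.16; lower rank = 25 × 0.080 = 2; upper rank = 25 × 0.920 = 23.
The 2nd smallest replicate is 115.53; the 23rd is 119.20.

(115.53, 119.20)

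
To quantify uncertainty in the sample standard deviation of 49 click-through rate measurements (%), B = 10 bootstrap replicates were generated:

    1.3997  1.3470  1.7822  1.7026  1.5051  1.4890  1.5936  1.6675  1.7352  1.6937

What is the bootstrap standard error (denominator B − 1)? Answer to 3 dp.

SE* = 0.149

Bootstrap SE is the standard deviation of the 10 replicate standard deviations.
Mean of replicates: (1.3997 + 1.3470 + 1.7822 + 1.7026 + 1.5051 + 1.4890 + 1.5936 + 1.6675 + 1.7352 + 1.6937) / 10 = 15.91560 / 10 = 1.59156
Sum of squared deviations: (−0.19186)² + (−0.24456)² + (+0.19064)² + (+0.11104)² + (−0.08646)² + (−0.10256)² + (+0.00204)² + (+0.07594)² + (+0.14364)² + (+0.10214)² = 0.20012
Variance = 0.20012 / 9 = 0.02224
SE* = √0.02224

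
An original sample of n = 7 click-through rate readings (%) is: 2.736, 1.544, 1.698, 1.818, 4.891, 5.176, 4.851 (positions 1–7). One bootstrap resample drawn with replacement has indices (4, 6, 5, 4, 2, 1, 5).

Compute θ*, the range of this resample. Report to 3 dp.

θ* = 3.632

Resample values: 1.818, 5.176, 4.891, 1.818, 1.544, 2.736, 4.891.
Range = 5.176 − 1.544 = 3.632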